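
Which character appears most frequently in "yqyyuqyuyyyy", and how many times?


Input: 'yqyyuqyuyyyy'
Operation: tally each character
Counts: 'q':2, 'u':2, 'y':8
Maximum: 'y' appears 8 times


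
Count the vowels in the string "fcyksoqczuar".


Input string: 'fcyksoqczuar'
Operation: count vowels (a, e, i, o, u)
Scan: s[0]='f', s[1]='c', s[2]='y', s[3]='k', s[4]='s', s[5]='o' (vowel), s[6]='q', s[7]='c', s[8]='z', s[9]='u' (vowel), s[10]='a' (vowel), s[11]='r'
Vowels found: 3
Result: 3


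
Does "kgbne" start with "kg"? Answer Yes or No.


Input string: 'kgbne'
Prefix to check: 'kg'
First 2 characters of input: 'kg'
Match: True
Result: Yes


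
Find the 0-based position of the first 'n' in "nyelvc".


Input string: 'nyelvc'
Target: 'n'
Scanning left to right: s[0]='n'
First match at index: 0


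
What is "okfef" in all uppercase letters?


Input string: 'okfef'
Operation: convert each letter to uppercase
Mapping: 'o'->'O', 'k'->'K', 'f'->'F', 'e'->'E', 'f'->'F'
Result: OKFEF


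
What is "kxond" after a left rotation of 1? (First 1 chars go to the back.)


Input: 'kxond', shift = 1
Operation: split at index 1 and swap parts
Front part s[0:1] = 'k'
Back part s[1:] = 'xond'
Rotated = back + front = 'xond' + 'k'
Result: xondk


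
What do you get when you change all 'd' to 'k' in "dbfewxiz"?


Input string: 'dbfewxiz'
Operation: replace 'd' with 'k'
Positions of 'd': 0
After replacement: kbfewxiz


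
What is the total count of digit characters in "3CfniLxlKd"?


Input string: '3CfniLxlKd'
Operation: count digit characters (0-9)
Scan: '3'(digit), 'C', 'f', 'n', 'i', 'L', 'x', 'l', 'K', 'd'
Digits found: 1
Result: 1


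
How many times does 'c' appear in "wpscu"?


Input string: 'wpscu'
Target character: 'c'
Scan each position: s[3]='c'
Matches found at indices: 3
Total: 1


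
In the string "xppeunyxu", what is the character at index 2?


Input string: 'xppeunyxu'
Operation: get character at index 2
Index mapping: s[0]='x', s[1]='p', s[2]='p'
Result: 'p'


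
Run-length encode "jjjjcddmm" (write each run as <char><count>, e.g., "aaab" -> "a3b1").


Input: 'jjjjcddmm'
Operation: identify consecutive runs
Runs: 'jjjj' -> j4, 'c' -> c1, 'dd' -> d2, 'mm' -> m2
Encoded: j4c1d2m2


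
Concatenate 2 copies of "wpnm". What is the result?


Input string: 'wpnm'
Operation: repeat 2 times
Concatenation: 'wpnm' + 'wpnm'
Result: wpnmwpnm


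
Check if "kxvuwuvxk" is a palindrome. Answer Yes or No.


Input string: 'kxvuwuvxk'
Reversed: 'kxvuwuvxk'
Compare pairs: s[0]='k' vs s[8]='k' (match), s[1]='x' vs s[7]='x' (match), s[2]='v' vs s[6]='v' (match), s[3]='u' vs s[5]='u' (match)
Palindrome: Yes


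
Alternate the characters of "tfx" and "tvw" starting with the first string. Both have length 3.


String 1: 'tfx'
String 2: 'tvw'
Operation: alternate characters
Pairs: 't'+'t', 'f'+'v', 'x'+'w'
Result: ttfvxw


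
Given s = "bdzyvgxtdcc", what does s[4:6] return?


Input string: 'bdzyvgxtdcc'
Operation: slice [4:6]
Extract characters: s[4]='v', s[5]='g'
Result: vg


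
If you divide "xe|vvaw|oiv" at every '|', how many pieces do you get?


Input string: 'xe|vvaw|oiv'
Delimiter: '|'
Split result: 'xe', 'vvaw', 'oiv'
Number of parts: 3


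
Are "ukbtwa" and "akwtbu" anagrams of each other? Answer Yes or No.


String 1: 'ukbtwa' -> sorted: 'abktuw'
String 2: 'akwtbu' -> sorted: 'abktuw'
Compare sorted forms: 'abktuw' == 'abktuw'
Anagram: Yes


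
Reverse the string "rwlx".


Input string: 'rwlx'
Operation: reverse character order
Original order: 'r' -> 'w' -> 'l' -> 'x'
Reversed order: 'x' -> 'l' -> 'w' -> 'r'
Result: xlwr


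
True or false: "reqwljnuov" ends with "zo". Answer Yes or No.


Input string: 'reqwljnuov'
Suffix to check: 'zo'
Last 2 characters of input: 'ov'
Match: False
Result: No


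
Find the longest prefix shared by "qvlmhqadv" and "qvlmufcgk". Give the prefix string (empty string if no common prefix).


String 1: 'qvlmhqadv'
String 2: 'qvlmufcgk'
Compare position by position:
pos 0: 'q' vs 'q' match
pos 1: 'v' vs 'v' match
pos 2: 'l' vs 'l' match
pos 3: 'm' vs 'm' match
pos 4: 'h' vs 'u' differ -> stop
Longest common prefix: "qvlm" (length 4)


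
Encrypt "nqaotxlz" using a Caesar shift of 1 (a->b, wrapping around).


Input: 'nqaotxlz', shift = 1
Operation: for each letter, (position + 1) mod 26
Mapping: 'n'(13+1=14)->'o', 'q'(16+1=17)->'r', 'a'(0+1=1)->'b', 'o'(14+1=15)->'p', 't'(19+1=20)->'u', 'x'(23+1=24)->'y', 'l'(11+1=12)->'m', 'z'(25+1=26, 26 mod 26=0)->'a'
Result: orbpuyma


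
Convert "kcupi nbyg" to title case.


Input string: 'kcupi nbyg'
Operation: capitalize first letter of each word
Word transformations: 'kcupi'->'Kcupi', 'nbyg'->'Nbyg'
Result: Kcupi Nbyg


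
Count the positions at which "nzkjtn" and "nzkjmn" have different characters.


String 1: 'nzkjtn'
String 2: 'nzkjmn'
Compare each position: pos 0: 'n'=='n', pos 1: 'z'=='z', pos 2: 'k'=='k', pos 3: 'j'=='j', pos 4: 't'!='m', pos 5: 'n'=='n'
Differing positions: 1
Hamming distance: 1


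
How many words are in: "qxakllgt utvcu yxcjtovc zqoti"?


Input string: 'qxakllgt utvcu yxcjtovc zqoti'
Operation: split by spaces
Words found: 'qxakllgt', 'utvcu', 'yxcjtovc', 'zqoti'
Word count: 4


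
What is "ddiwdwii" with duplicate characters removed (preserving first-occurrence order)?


Input: 'ddiwdwii'
Operation: keep first occurrence of each character
Scan: s[0]='d' new -> keep; s[1]='d' seen -> skip; s[2]='i' new -> keep; s[3]='w' new -> keep; s[4]='d' seen -> skip; s[5]='w' seen -> skip; s[6]='i' seen -> skip; s[7]='i' seen -> skip
Result: diw


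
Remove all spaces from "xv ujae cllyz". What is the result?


Input string: 'xv ujae cllyz'
Operation: remove all spaces
Words: 'xv', 'ujae', 'cllyz'
Join without spaces: xvujaecllyz


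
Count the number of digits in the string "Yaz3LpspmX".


Input string: 'Yaz3LpspmX'
Operation: count digit characters (0-9)
Scan: 'Y', 'a', 'z', '3'(digit), 'L', 'p', 's', 'p', 'm', 'X'
Digits found: 1
Result: 1


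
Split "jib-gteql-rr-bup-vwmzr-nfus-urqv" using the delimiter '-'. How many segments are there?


Input string: 'jib-gteql-rr-bup-vwmzr-nfus-urqv'
Delimiter: '-'
Split result: 'jib', 'gteql', 'rr', 'bup', 'vwmzr', 'nfus', 'urqv'
Number of parts: 7


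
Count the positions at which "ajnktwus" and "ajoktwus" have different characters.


String 1: 'ajnktwus'
String 2: 'ajoktwus'
Compare each position: pos 0: 'a'=='a', pos 1: 'j'=='j', pos 2: 'n'!='o', pos 3: 'k'=='k', pos 4: 't'=='t', pos 5: 'w'=='w', pos 6: 'u'=='u', pos 7: 's'=='s'
Differing positions: 1
Hamming distance: 1


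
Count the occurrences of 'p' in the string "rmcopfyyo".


Input string: 'rmcopfyyo'
Target character: 'p'
Scan each position: s[4]='p'
Matches found at indices: 4
Total: 1


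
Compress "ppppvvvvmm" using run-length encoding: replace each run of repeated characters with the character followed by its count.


Input: 'ppppvvvvmm'
Operation: identify consecutive runs
Runs: 'pppp' -> p4, 'vvvv' -> v4, 'mm' -> m2
Encoded: p4v4m2


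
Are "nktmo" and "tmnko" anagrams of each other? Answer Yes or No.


String 1: 'nktmo' -> sorted: 'kmnot'
String 2: 'tmnko' -> sorted: 'kmnot'
Compare sorted forms: 'kmnot' == 'kmnot'
Anagram: Yes


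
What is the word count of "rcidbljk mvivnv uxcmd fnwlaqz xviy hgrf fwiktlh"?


Input string: 'rcidbljk mvivnv uxcmd fnwlaqz xviy hgrf fwiktlh'
Operation: split by spaces
Words found: 'rcidbljk', 'mvivnv', 'uxcmd', 'fnwlaqz', 'xviy', 'hgrf', 'fwiktlh'
Word count: 7


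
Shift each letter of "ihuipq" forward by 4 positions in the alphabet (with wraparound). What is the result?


Input: 'ihuipq', shift = 4
Operation: for each letter, (position + 4) mod 26
Mapping: 'i'(8+4=12)->'m', 'h'(7+4=11)->'l', 'u'(20+4=24)->'y', 'i'(8+4=12)->'m', 'p'(15+4=19)->'t', 'q'(16+4=20)->'u'
Result: mlymtu


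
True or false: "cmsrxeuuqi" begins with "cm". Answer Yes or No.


Input string: 'cmsrxeuuqi'
Prefix to check: 'cm'
First 2 characters of input: 'cm'
Match: True
Result: Yes


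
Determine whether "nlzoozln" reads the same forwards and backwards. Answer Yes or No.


Input string: 'nlzoozln'
Reversed: 'nlzoozln'
Compare pairs: s[0]='n' vs s[7]='n' (match), s[1]='l' vs s[6]='l' (match), s[2]='z' vs s[5]='z' (match), s[3]='o' vs s[4]='o' (match)
Palindrome: Yes


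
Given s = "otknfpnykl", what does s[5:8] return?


Input string: 'otknfpnykl'
Operation: slice [5:8]
Extract characters: s[5]='p', s[6]='n', s[7]='y'
Result: pny


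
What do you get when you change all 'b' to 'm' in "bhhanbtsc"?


Input string: 'bhhanbtsc'
Operation: replace 'b' with 'm'
Positions of 'b': 0, 5
After replacement: mhhanmtsc


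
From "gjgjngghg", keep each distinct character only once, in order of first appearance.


Input: 'gjgjngghg'
Operation: keep first occurrence of each character
Scan: s[0]='g' new -> keep; s[1]='j' new -> keep; s[2]='g' seen -> skip; s[3]='j' seen -> skip; s[4]='n' new -> keep; s[5]='g' seen -> skip; s[6]='g' seen -> skip; s[7]='h' new -> keep; s[8]='g' seen -> skip
Result: gjnh


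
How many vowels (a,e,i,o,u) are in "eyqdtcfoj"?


Input string: 'eyqdtcfoj'
Operation: count vowels (a, e, i, o, u)
Scan: s[0]='e' (vowel), s[1]='y', s[2]='q', s[3]='d', s[4]='t', s[5]='c', s[6]='f', s[7]='o' (vowel), s[8]='j'
Vowels found: 2
Result: 2


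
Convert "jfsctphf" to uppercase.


Input string: 'jfsctphf'
Operation: convert each letter to uppercase
Mapping: 'j'->'J', 'f'->'F', 's'->'S', 'c'->'C', 't'->'T', 'p'->'P', 'h'->'H', 'f'->'F'
Result: JFSCTPHF


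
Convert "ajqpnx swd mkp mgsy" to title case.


Input string: 'ajqpnx swd mkp mgsy'
Operation: capitalize first letter of each word
Word transformations: 'ajqpnx'->'Ajqpnx', 'swd'->'Swd', 'mkp'->'Mkp', 'mgsy'->'Mgsy'
Result: Ajqpnx Swd Mkp Mgsy


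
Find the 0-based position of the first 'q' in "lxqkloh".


Input string: 'lxqkloh'
Target: 'q'
Scanning left to right: s[0]='l', s[1]='x', s[2]='q'
First match at index: 2


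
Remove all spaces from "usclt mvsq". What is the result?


Input string: 'usclt mvsq'
Operation: remove all spaces
Words: 'usclt', 'mvsq'
Join without spaces: uscltmvsq


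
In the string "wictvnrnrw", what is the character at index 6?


Input string: 'wictvnrnrw'
Operation: get character at index 6
Index mapping: s[0]='w', s[1]='i', s[2]='c', s[3]='t', s[4]='v', s[5]='n', s[6]='r'
Result: 'r'


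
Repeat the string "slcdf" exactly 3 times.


Input string: 'slcdf'
Operation: repeat 3 times
Concatenation: 'slcdf' + 'slcdf' + 'slcdf'
Result: slcdfslcdfslcdf


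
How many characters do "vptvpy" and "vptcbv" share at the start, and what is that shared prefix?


String 1: 'vptvpy'
String 2: 'vptcbv'
Compare position by position:
pos 0: 'v' vs 'v' match
pos 1: 'p' vs 'p' match
pos 2: 't' vs 't' match
pos 3: 'v' vs 'c' differ -> stop
Longest common prefix: "vpt" (length 3)


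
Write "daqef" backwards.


Input string: 'daqef'
Operation: reverse character order
Original order: 'd' -> 'a' -> 'q' -> 'e' -> 'f'
Reversed order: 'f' -> 'e' -> 'q' -> 'a' -> 'd'
Result: feqad


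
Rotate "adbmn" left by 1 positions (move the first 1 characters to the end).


Input: 'adbmn', shift = 1
Operation: split at index 1 and swap parts
Front part s[0:1] = 'a'
Back part s[1:] = 'dbmn'
Rotated = back + front = 'dbmn' + 'a'
Result: dbmna


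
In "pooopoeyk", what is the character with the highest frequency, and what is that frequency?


Input: 'pooopoeyk'
Operation: tally each character
Counts: 'e':1, 'k':1, 'o':4, 'p':2, 'y':1
Maximum: 'o' appears 4 times


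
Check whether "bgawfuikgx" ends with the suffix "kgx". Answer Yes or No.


Input string: 'bgawfuikgx'
Suffix to check: 'kgx'
Last 3 characters of input: 'kgx'
Match: True
Result: Yes


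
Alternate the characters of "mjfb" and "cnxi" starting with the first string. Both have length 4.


String 1: 'mjfb'
String 2: 'cnxi'
Operation: alternate characters
Pairs: 'm'+'c', 'j'+'n', 'f'+'x', 'b'+'i'
Result: mcjnfxbi


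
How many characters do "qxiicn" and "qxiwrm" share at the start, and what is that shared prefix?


String 1: 'qxiicn'
String 2: 'qxiwrm'
Compare position by position:
pos 0: 'q' vs 'q' match
pos 1: 'x' vs 'x' match
pos 2: 'i' vs 'i' match
pos 3: 'i' vs 'w' differ -> stop
Longest common prefix: "qxi" (length 3)


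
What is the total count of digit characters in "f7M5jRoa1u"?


Input string: 'f7M5jRoa1u'
Operation: count digit characters (0-9)
Scan: 'f', '7'(digit), 'M', '5'(digit), 'j', 'R', 'o', 'a', '1'(digit), 'u'
Digits found: 3
Result: 3


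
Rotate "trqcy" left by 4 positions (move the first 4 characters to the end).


Input: 'trqcy', shift = 4
Operation: split at index 4 and swap parts
Front part s[0:4] = 'trqc'
Back part s[4:] = 'y'
Rotated = back + front = 'y' + 'trqc'
Result: ytrqc


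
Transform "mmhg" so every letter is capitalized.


Input string: 'mmhg'
Operation: convert each letter to uppercase
Mapping: 'm'->'M', 'm'->'M', 'h'->'H', 'g'->'G'
Result: MMHG


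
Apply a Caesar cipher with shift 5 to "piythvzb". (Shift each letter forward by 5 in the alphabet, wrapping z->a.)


Input: 'piythvzb', shift = 5
Operation: for each letter, (position + 5) mod 26
Mapping: 'p'(15+5=20)->'u', 'i'(8+5=13)->'n', 'y'(24+5=29, 29 mod 26=3)->'d', 't'(19+5=24)->'y', 'h'(7+5=12)->'m', 'v'(21+5=26, 26 mod 26=0)->'a', 'z'(25+5=30, 30 mod 26=4)->'e', 'b'(1+5=6)->'g'
Result: undymaeg


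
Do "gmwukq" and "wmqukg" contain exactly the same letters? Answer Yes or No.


String 1: 'gmwukq' -> sorted: 'gkmquw'
String 2: 'wmqukg' -> sorted: 'gkmquw'
Compare sorted forms: 'gkmquw' == 'gkmquw'
Anagram: Yes


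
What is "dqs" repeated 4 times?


Input string: 'dqs'
Operation: repeat 4 times
Concatenation: 'dqs' + 'dqs' + 'dqs' + 'dqs'
Result: dqsdqsdqsdqs


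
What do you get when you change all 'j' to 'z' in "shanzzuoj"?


Input string: 'shanzzuoj'
Operation: replace 'j' with 'z'
Positions of 'j': 8
After replacement: shanzzuoz


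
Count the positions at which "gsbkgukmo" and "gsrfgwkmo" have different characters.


String 1: 'gsbkgukmo'
String 2: 'gsrfgwkmo'
Compare each position: pos 0: 'g'=='g', pos 1: 's'=='s', pos 2: 'b'!='r', pos 3: 'k'!='f', pos 4: 'g'=='g', pos 5: 'u'!='w', pos 6: 'k'=='k', pos 7: 'm'=='m', pos 8: 'o'=='o'
Differing positions: 3
Hamming distance: 3


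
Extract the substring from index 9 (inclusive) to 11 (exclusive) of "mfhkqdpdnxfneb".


Input string: 'mfhkqdpdnxfneb'
Operation: slice [9:11]
Extract characters: s[9]='x', s[10]='f'
Result: xf


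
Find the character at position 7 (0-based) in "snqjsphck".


Input string: 'snqjsphck'
Operation: get character at index 7
Index mapping: s[0]='s', s[1]='n', s[2]='q', s[3]='j', s[4]='s', s[5]='p', s[6]='h', s[7]='c'
Result: 'c'


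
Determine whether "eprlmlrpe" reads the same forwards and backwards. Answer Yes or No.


Input string: 'eprlmlrpe'
Reversed: 'eprlmlrpe'
Compare pairs: s[0]='e' vs s[8]='e' (match), s[1]='p' vs s[7]='p' (match), s[2]='r' vs s[6]='r' (match), s[3]='l' vs s[5]='l' (match)
Palindrome: Yes


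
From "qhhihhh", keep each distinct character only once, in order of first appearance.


Input: 'qhhihhh'
Operation: keep first occurrence of each character
Scan: s[0]='q' new -> keep; s[1]='h' new -> keep; s[2]='h' seen -> skip; s[3]='i' new -> keep; s[4]='h' seen -> skip; s[5]='h' seen -> skip; s[6]='h' seen -> skip
Result: qhi


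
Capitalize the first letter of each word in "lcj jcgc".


Input string: 'lcj jcgc'
Operation: capitalize first letter of each word
Word transformations: 'lcj'->'Lcj', 'jcgc'->'Jcgc'
Result: Lcj Jcgc


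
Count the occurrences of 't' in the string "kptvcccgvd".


Input string: 'kptvcccgvd'
Target character: 't'
Scan each position: s[2]='t'
Matches found at indices: 2
Total: 1


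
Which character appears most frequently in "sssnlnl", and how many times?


Input: 'sssnlnl'
Operation: tally each character
Counts: 'l':2, 'n':2, 's':3
Maximum: 's' appears 3 times


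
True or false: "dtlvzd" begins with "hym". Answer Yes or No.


Input string: 'dtlvzd'
Prefix to check: 'hym'
First 3 characters of input: 'dtl'
Match: False
Result: No


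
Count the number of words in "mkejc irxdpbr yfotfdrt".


Input string: 'mkejc irxdpbr yfotfdrt'
Operation: split by spaces
Words found: 'mkejc', 'irxdpbr', 'yfotfdrt'
Word count: 3


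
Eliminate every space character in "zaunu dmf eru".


Input string: 'zaunu dmf eru'
Operation: remove all spaces
Words: 'zaunu', 'dmf', 'eru'
Join without spaces: zaunudmferu


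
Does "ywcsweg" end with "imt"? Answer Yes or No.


Input string: 'ywcsweg'
Suffix to check: 'imt'
Last 3 characters of input: 'weg'
Match: False
Result: No


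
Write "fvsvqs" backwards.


Input string: 'fvsvqs'
Operation: reverse character order
Original order: 'f' -> 'v' -> 's' -> 'v' -> 'q' -> 's'
Reversed order: 's' -> 'q' -> 'v' -> 's' -> 'v' -> 'f'
Result: sqvsvf


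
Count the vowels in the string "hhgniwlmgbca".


Input string: 'hhgniwlmgbca'
Operation: count vowels (a, e, i, o, u)
Scan: s[0]='h', s[1]='h', s[2]='g', s[3]='n', s[4]='i' (vowel), s[5]='w', s[6]='l', s[7]='m', s[8]='g', s[9]='b', s[10]='c', s[11]='a' (vowel)
Vowels found: 2
Result: 2


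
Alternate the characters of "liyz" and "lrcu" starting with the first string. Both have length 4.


String 1: 'liyz'
String 2: 'lrcu'
Operation: alternate characters
Pairs: 'l'+'l', 'i'+'r', 'y'+'c', 'z'+'u'
Result: lliryczu


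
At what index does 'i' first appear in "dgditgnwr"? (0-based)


Input string: 'dgditgnwr'
Target: 'i'
Scanning left to right: s[0]='d', s[1]='g', s[2]='d', s[3]='i'
First match at index: 3


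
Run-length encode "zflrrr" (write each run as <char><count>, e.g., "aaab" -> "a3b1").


Input: 'zflrrr'
Operation: identify consecutive runs
Runs: 'z' -> z1, 'f' -> f1, 'l' -> l1, 'rrr' -> r3
Encoded: z1f1l1r3


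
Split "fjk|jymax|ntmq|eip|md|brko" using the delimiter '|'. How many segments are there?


Input string: 'fjk|jymax|ntmq|eip|md|brko'
Delimiter: '|'
Split result: 'fjk', 'jymax', 'ntmq', 'eip', 'md', 'brko'
Number of parts: 6


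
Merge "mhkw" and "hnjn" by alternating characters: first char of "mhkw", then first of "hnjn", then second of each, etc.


String 1: 'mhkw'
String 2: 'hnjn'
Operation: alternate characters
Pairs: 'm'+'h', 'h'+'n', 'k'+'j', 'w'+'n'
Result: mhhnkjwn


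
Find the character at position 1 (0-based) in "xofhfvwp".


Input string: 'xofhfvwp'
Operation: get character at index 1
Index mapping: s[0]='x', s[1]='o'
Result: 'o'


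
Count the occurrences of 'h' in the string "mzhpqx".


Input string: 'mzhpqx'
Target character: 'h'
Scan each position: s[2]='h'
Matches found at indices: 2
Total: 1


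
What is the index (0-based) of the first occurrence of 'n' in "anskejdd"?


Input string: 'anskejdd'
Target: 'n'
Scanning left to right: s[0]='a', s[1]='n'
First match at index: 1


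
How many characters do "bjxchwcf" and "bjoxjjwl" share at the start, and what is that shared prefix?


String 1: 'bjxchwcf'
String 2: 'bjoxjjwl'
Compare position by position:
pos 0: 'b' vs 'b' match
pos 1: 'j' vs 'j' match
pos 2: 'x' vs 'o' differ -> stop
Longest common prefix: "bj" (length 2)


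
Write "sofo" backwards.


Input string: 'sofo'
Operation: reverse character order
Original order: 's' -> 'o' -> 'f' -> 'o'
Reversed order: 'o' -> 'f' -> 'o' -> 's'
Result: ofos


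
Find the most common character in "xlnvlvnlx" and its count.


Input: 'xlnvlvnlx'
Operation: tally each character
Counts: 'l':3, 'n':2, 'v':2, 'x':2
Maximum: 'l' appears 3 times


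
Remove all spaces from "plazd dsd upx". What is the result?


Input string: 'plazd dsd upx'
Operation: remove all spaces
Words: 'plazd', 'dsd', 'upx'
Join without spaces: plazddsdupx


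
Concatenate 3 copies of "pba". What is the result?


Input string: 'pba'
Operation: repeat 3 times
Concatenation: 'pba' + 'pba' + 'pba'
Result: pbapbapba


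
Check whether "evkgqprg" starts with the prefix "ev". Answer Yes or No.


Input string: 'evkgqprg'
Prefix to check: 'ev'
First 2 characters of input: 'ev'
Match: True
Result: Yes


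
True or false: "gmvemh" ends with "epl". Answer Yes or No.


Input string: 'gmvemh'
Suffix to check: 'epl'
Last 3 characters of input: 'emh'
Match: False
Result: No


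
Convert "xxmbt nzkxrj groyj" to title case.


Input string: 'xxmbt nzkxrj groyj'
Operation: capitalize first letter of each word
Word transformations: 'xxmbt'->'Xxmbt', 'nzkxrj'->'Nzkxrj', 'groyj'->'Groyj'
Result: Xxmbt Nzkxrj Groyj


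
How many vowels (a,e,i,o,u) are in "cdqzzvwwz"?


Input string: 'cdqzzvwwz'
Operation: count vowels (a, e, i, o, u)
Scan: s[0]='c', s[1]='d', s[2]='q', s[3]='z', s[4]='z', s[5]='v', s[6]='w', s[7]='w', s[8]='z'
Vowels found: 0
Result: 0


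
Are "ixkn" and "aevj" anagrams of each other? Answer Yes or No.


String 1: 'ixkn' -> sorted: 'iknx'
String 2: 'aevj' -> sorted: 'aejv'
Compare sorted forms: 'iknx' != 'aejv'
Anagram: No


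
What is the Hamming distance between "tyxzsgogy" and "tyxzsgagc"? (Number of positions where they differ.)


String 1: 'tyxzsgogy'
String 2: 'tyxzsgagc'
Compare each position: pos 0: 't'=='t', pos 1: 'y'=='y', pos 2: 'x'=='x', pos 3: 'z'=='z', pos 4: 's'=='s', pos 5: 'g'=='g', pos 6: 'o'!='a', pos 7: 'g'=='g', pos 8: 'y'!='c'
Differing positions: 2
Hamming distance: 2


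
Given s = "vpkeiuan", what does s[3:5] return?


Input string: 'vpkeiuan'
Operation: slice [3:5]
Extract characters: s[3]='e', s[4]='i'
Result: ei


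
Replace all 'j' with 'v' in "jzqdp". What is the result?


Input string: 'jzqdp'
Operation: replace 'j' with 'v'
Positions of 'j': 0
After replacement: vzqdp


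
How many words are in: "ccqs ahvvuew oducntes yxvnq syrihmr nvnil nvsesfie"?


Input string: 'ccqs ahvvuew oducntes yxvnq syrihmr nvnil nvsesfie'
Operation: split by spaces
Words found: 'ccqs', 'ahvvuew', 'oducntes', 'yxvnq', 'syrihmr', 'nvnil', 'nvsesfie'
Word count: 7


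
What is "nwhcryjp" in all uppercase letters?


Input string: 'nwhcryjp'
Operation: convert each letter to uppercase
Mapping: 'n'->'N', 'w'->'W', 'h'->'H', 'c'->'C', 'r'->'R', 'y'->'Y', 'j'->'J', 'p'->'P'
Result: NWHCRYJP


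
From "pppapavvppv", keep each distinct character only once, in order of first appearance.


Input: 'pppapavvppv'
Operation: keep first occurrence of each character
Scan: s[0]='p' new -> keep; s[1]='p' seen -> skip; s[2]='p' seen -> skip; s[3]='a' new -> keep; s[4]='p' seen -> skip; s[5]='a' seen -> skip; s[6]='v' new -> keep; s[7]='v' seen -> skip; s[8]='p' seen -> skip; s[9]='p' seen -> skip; s[10]='v' seen -> skip
Result: pav


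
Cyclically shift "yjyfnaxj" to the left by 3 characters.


Input: 'yjyfnaxj', shift = 3
Operation: split at index 3 and swap parts
Front part s[0:3] = 'yjy'
Back part s[3:] = 'fnaxj'
Rotated = back + front = 'fnaxj' + 'yjy'
Result: fnaxjyjy


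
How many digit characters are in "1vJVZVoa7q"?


Input string: '1vJVZVoa7q'
Operation: count digit characters (0-9)
Scan: '1'(digit), 'v', 'J', 'V', 'Z', 'V', 'o', 'a', '7'(digit), 'q'
Digits found: 2
Result: 2


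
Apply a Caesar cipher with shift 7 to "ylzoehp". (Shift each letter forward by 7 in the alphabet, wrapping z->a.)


Input: 'ylzoehp', shift = 7
Operation: for each letter, (position + 7) mod 26
Mapping: 'y'(24+7=31, 31 mod 26=5)->'f', 'l'(11+7=18)->'s', 'z'(25+7=32, 32 mod 26=6)->'g', 'o'(14+7=21)->'v', 'e'(4+7=11)->'l', 'h'(7+7=14)->'o', 'p'(15+7=22)->'w'
Result: fsgvlow


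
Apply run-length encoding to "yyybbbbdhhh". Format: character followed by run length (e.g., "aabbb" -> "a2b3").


Input: 'yyybbbbdhhh'
Operation: identify consecutive runs
Runs: 'yyy' -> y3, 'bbbb' -> b4, 'd' -> d1, 'hhh' -> h3
Encoded: y3b4d1h3


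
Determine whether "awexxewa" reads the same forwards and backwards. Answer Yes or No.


Input string: 'awexxewa'
Reversed: 'awexxewa'
Compare pairs: s[0]='a' vs s[7]='a' (match), s[1]='w' vs s[6]='w' (match), s[2]='e' vs s[5]='e' (match), s[3]='x' vs s[4]='x' (match)
Palindrome: Yes


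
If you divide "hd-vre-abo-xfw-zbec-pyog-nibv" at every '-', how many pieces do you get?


Input string: 'hd-vre-abo-xfw-zbec-pyog-nibv'
Delimiter: '-'
Split result: 'hd', 'vre', 'abo', 'xfw', 'zbec', 'pyog', 'nibv'
Number of parts: 7


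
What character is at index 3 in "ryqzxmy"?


Input string: 'ryqzxmy'
Operation: get character at index 3
Index mapping: s[0]='r', s[1]='y', s[2]='q', s[3]='z'
Result: 'z'


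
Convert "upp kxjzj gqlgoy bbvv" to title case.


Input string: 'upp kxjzj gqlgoy bbvv'
Operation: capitalize first letter of each word
Word transformations: 'upp'->'Upp', 'kxjzj'->'Kxjzj', 'gqlgoy'->'Gqlgoy', 'bbvv'->'Bbvv'
Result: Upp Kxjzj Gqlgoy Bbvv


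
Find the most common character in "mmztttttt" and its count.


Input: 'mmztttttt'
Operation: tally each character
Counts: 'm':2, 't':6, 'z':1
Maximum: 't' appears 6 times


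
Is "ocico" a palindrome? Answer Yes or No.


Input string: 'ocico'
Reversed: 'ocico'
Compare pairs: s[0]='o' vs s[4]='o' (match), s[1]='c' vs s[3]='c' (match)
Palindrome: Yes


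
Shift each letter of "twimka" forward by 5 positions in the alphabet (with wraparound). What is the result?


Input: 'twimka', shift = 5
Operation: for each letter, (position + 5) mod 26
Mapping: 't'(19+5=24)->'y', 'w'(22+5=27, 27 mod 26=1)->'b', 'i'(8+5=13)->'n', 'm'(12+5=17)->'r', 'k'(10+5=15)->'p', 'a'(0+5=5)->'f'
Result: ybnrpf


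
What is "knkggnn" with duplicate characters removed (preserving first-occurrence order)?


Input: 'knkggnn'
Operation: keep first occurrence of each character
Scan: s[0]='k' new -> keep; s[1]='n' new -> keep; s[2]='k' seen -> skip; s[3]='g' new -> keep; s[4]='g' seen -> skip; s[5]='n' seen -> skip; s[6]='n' seen -> skip
Result: kng


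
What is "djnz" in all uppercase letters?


Input string: 'djnz'
Operation: convert each letter to uppercase
Mapping: 'd'->'D', 'j'->'J', 'n'->'N', 'z'->'Z'
Result: DJNZ


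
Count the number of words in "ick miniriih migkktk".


Input string: 'ick miniriih migkktk'
Operation: split by spaces
Words found: 'ick', 'miniriih', 'migkktk'
Word count: 3


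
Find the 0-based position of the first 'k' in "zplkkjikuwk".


Input string: 'zplkkjikuwk'
Target: 'k'
Scanning left to right: s[0]='z', s[1]='p', s[2]='l', s[3]='k'
First match at index: 3


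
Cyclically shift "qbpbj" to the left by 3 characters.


Input: 'qbpbj', shift = 3
Operation: split at index 3 and swap parts
Front part s[0:3] = 'qbp'
Back part s[3:] = 'bj'
Rotated = back + front = 'bj' + 'qbp'
Result: bjqbp


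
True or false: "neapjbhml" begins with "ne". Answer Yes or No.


Input string: 'neapjbhml'
Prefix to check: 'ne'
First 2 characters of input: 'ne'
Match: True
Result: Yes


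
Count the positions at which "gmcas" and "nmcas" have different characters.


String 1: 'gmcas'
String 2: 'nmcas'
Compare each position: pos 0: 'g'!='n', pos 1: 'm'=='m', pos 2: 'c'=='c', pos 3: 'a'=='a', pos 4: 's'=='s'
Differing positions: 1
Hamming distance: 1


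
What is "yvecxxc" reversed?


Input string: 'yvecxxc'
Operation: reverse character order
Original order: 'y' -> 'v' -> 'e' -> 'c' -> 'x' -> 'x' -> 'c'
Reversed order: 'c' -> 'x' -> 'x' -> 'c' -> 'e' -> 'v' -> 'y'
Result: cxxcevy


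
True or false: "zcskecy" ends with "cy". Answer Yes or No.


Input string: 'zcskecy'
Suffix to check: 'cy'
Last 2 characters of input: 'cy'
Match: True
Result: Yes


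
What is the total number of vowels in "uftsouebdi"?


Input string: 'uftsouebdi'
Operation: count vowels (a, e, i, o, u)
Scan: s[0]='u' (vowel), s[1]='f', s[2]='t', s[3]='s', s[4]='o' (vowel), s[5]='u' (vowel), s[6]='e' (vowel), s[7]='b', s[8]='d', s[9]='i' (vowel)
Vowels found: 5
Result: 5


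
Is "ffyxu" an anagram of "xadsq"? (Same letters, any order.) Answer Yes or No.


String 1: 'xadsq' -> sorted: 'adqsx'
String 2: 'ffyxu' -> sorted: 'ffuxy'
Compare sorted forms: 'adqsx' != 'ffuxy'
Anagram: No


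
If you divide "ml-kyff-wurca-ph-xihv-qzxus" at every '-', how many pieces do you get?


Input string: 'ml-kyff-wurca-ph-xihv-qzxus'
Delimiter: '-'
Split result: 'ml', 'kyff', 'wurca', 'ph', 'xihv', 'qzxus'
Number of parts: 6


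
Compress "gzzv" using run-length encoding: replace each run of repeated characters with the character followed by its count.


Input: 'gzzv'
Operation: identify consecutive runs
Runs: 'g' -> g1, 'zz' -> z2, 'v' -> v1
Encoded: g1z2v1


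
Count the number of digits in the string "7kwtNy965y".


Input string: '7kwtNy965y'
Operation: count digit characters (0-9)
Scan: '7'(digit), 'k', 'w', 't', 'N', 'y', '9'(digit), '6'(digit), '5'(digit), 'y'
Digits found: 4
Result: 4


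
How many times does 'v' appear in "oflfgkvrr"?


Input string: 'oflfgkvrr'
Target character: 'v'
Scan each position: s[6]='v'
Matches found at indices: 6
Total: 1


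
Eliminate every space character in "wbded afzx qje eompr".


Input string: 'wbded afzx qje eompr'
Operation: remove all spaces
Words: 'wbded', 'afzx', 'qje', 'eompr'
Join without spaces: wbdedafzxqjeeompr


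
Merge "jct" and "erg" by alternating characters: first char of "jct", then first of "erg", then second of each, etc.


String 1: 'jct'
String 2: 'erg'
Operation: alternate characters
Pairs: 'j'+'e', 'c'+'r', 't'+'g'
Result: jecrtg


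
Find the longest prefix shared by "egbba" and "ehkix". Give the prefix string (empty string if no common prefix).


String 1: 'egbba'
String 2: 'ehkix'
Compare position by position:
pos 0: 'e' vs 'e' match
pos 1: 'g' vs 'h' differ -> stop
Longest common prefix: "e" (length 1)


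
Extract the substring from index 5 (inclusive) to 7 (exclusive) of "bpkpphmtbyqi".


Input string: 'bpkpphmtbyqi'
Operation: slice [5:7]
Extract characters: s[5]='h', s[6]='m'
Result: hm


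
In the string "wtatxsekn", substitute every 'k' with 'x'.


Input string: 'wtatxsekn'
Operation: replace 'k' with 'x'
Positions of 'k': 7
After replacement: wtatxsexn


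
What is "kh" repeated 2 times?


Input string: 'kh'
Operation: repeat 2 times
Concatenation: 'kh' + 'kh'
Result: khkh


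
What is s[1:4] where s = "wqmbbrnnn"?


Input string: 'wqmbbrnnn'
Operation: slice [1:4]
Extract characters: s[1]='q', s[2]='m', s[3]='b'
Result: qmb


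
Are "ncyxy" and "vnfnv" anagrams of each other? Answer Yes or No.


String 1: 'ncyxy' -> sorted: 'cnxyy'
String 2: 'vnfnv' -> sorted: 'fnnvv'
Compare sorted forms: 'cnxyy' != 'fnnvv'
Anagram: No


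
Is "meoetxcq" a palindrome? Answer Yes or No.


Input string: 'meoetxcq'
Reversed: 'qcxteoem'
Compare pairs: s[0]='m' vs s[7]='q' (mismatch), s[1]='e' vs s[6]='c' (mismatch), s[2]='o' vs s[5]='x' (mismatch), s[3]='e' vs s[4]='t' (mismatch)
Palindrome: No


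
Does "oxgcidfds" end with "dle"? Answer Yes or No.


Input string: 'oxgcidfds'
Suffix to check: 'dle'
Last 3 characters of input: 'fds'
Match: False
Result: No


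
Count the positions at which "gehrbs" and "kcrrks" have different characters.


String 1: 'gehrbs'
String 2: 'kcrrks'
Compare each position: pos 0: 'g'!='k', pos 1: 'e'!='c', pos 2: 'h'!='r', pos 3: 'r'=='r', pos 4: 'b'!='k', pos 5: 's'=='s'
Differing positions: 4
Hamming distance: 4


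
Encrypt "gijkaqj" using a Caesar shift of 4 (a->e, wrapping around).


Input: 'gijkaqj', shift = 4
Operation: for each letter, (position + 4) mod 26
Mapping: 'g'(6+4=10)->'k', 'i'(8+4=12)->'m', 'j'(9+4=13)->'n', 'k'(10+4=14)->'o', 'a'(0+4=4)->'e', 'q'(16+4=20)->'u', 'j'(9+4=13)->'n'
Result: kmnoeun


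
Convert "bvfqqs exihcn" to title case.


Input string: 'bvfqqs exihcn'
Operation: capitalize first letter of each word
Word transformations: 'bvfqqs'->'Bvfqqs', 'exihcn'->'Exihcn'
Result: Bvfqqs Exihcn


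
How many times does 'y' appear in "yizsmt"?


Input string: 'yizsmt'
Target character: 'y'
Scan each position: s[0]='y'
Matches found at indices: 0
Total: 1


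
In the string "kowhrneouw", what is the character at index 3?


Input string: 'kowhrneouw'
Operation: get character at index 3
Index mapping: s[0]='k', s[1]='o', s[2]='w', s[3]='h'
Result: 'h'


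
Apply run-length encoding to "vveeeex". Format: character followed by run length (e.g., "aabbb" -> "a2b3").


Input: 'vveeeex'
Operation: identify consecutive runs
Runs: 'vv' -> v2, 'eeee' -> e4, 'x' -> x1
Encoded: v2e4x1


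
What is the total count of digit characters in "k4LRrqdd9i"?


Input string: 'k4LRrqdd9i'
Operation: count digit characters (0-9)
Scan: 'k', '4'(digit), 'L', 'R', 'r', 'q', 'd', 'd', '9'(digit), 'i'
Digits found: 2
Result: 2


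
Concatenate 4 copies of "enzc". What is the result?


Input string: 'enzc'
Operation: repeat 4 times
Concatenation: 'enzc' + 'enzc' + 'enzc' + 'enzc'
Result: enzcenzcenzcenzc


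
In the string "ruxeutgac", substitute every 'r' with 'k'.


Input string: 'ruxeutgac'
Operation: replace 'r' with 'k'
Positions of 'r': 0
After replacement: kuxeutgac


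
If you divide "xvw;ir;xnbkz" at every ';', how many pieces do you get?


Input string: 'xvw;ir;xnbkz'
Delimiter: ';'
Split result: 'xvw', 'ir', 'xnbkz'
Number of parts: 3


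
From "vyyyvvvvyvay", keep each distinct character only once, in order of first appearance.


Input: 'vyyyvvvvyvay'
Operation: keep first occurrence of each character
Scan: s[0]='v' new -> keep; s[1]='y' new -> keep; s[2]='y' seen -> skip; s[3]='y' seen -> skip; s[4]='v' seen -> skip; s[5]='v' seen -> skip; s[6]='v' seen -> skip; s[7]='v' seen -> skip; s[8]='y' seen -> skip; s[9]='v' seen -> skip; s[10]='a' new -> keep; s[11]='y' seen -> skip
Result: vya


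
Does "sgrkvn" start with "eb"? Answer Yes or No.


Input string: 'sgrkvn'
Prefix to check: 'eb'
First 2 characters of input: 'sg'
Match: False
Result: No


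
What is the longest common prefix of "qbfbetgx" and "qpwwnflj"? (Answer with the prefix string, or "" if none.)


String 1: 'qbfbetgx'
String 2: 'qpwwnflj'
Compare position by position:
pos 0: 'q' vs 'q' match
pos 1: 'b' vs 'p' differ -> stop
Longest common prefix: "q" (length 1)


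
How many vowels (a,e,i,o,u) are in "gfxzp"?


Input string: 'gfxzp'
Operation: count vowels (a, e, i, o, u)
Scan: s[0]='g', s[1]='f', s[2]='x', s[3]='z', s[4]='p'
Vowels found: 0
Result: 0


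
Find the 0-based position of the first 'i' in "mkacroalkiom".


Input string: 'mkacroalkiom'
Target: 'i'
Scanning left to right: s[0]='m', s[1]='k', s[2]='a', s[3]='c', s[4]='r', s[5]='o', s[6]='a', s[7]='l', s[8]='k', s[9]='i'
First match at index: 9


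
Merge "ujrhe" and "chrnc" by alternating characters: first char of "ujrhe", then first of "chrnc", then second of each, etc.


String 1: 'ujrhe'
String 2: 'chrnc'
Operation: alternate characters
Pairs: 'u'+'c', 'j'+'h', 'r'+'r', 'h'+'n', 'e'+'c'
Result: ucjhrrhnec


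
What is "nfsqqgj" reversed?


Input string: 'nfsqqgj'
Operation: reverse character order
Original order: 'n' -> 'f' -> 's' -> 'q' -> 'q' -> 'g' -> 'j'
Reversed order: 'j' -> 'g' -> 'q' -> 'q' -> 's' -> 'f' -> 'n'
Result: jgqqsfn


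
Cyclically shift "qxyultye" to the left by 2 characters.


Input: 'qxyultye', shift = 2
Operation: split at index 2 and swap parts
Front part s[0:2] = 'qx'
Back part s[2:] = 'yultye'
Rotated = back + front = 'yultye' + 'qx'
Result: yultyeqx


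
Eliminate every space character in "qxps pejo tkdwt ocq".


Input string: 'qxps pejo tkdwt ocq'
Operation: remove all spaces
Words: 'qxps', 'pejo', 'tkdwt', 'ocq'
Join without spaces: qxpspejotkdwtocq


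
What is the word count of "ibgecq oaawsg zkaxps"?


Input string: 'ibgecq oaawsg zkaxps'
Operation: split by spaces
Words found: 'ibgecq', 'oaawsg', 'zkaxps'
Word count: 3


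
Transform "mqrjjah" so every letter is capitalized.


Input string: 'mqrjjah'
Operation: convert each letter to uppercase
Mapping: 'm'->'M', 'q'->'Q', 'r'->'R', 'j'->'J', 'j'->'J', 'a'->'A', 'h'->'H'
Result: MQRJJAH


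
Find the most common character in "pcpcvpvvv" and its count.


Input: 'pcpcvpvvv'
Operation: tally each character
Counts: 'c':2, 'p':3, 'v':4
Maximum: 'v' appears 4 times


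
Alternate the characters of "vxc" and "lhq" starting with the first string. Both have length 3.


String 1: 'vxc'
String 2: 'lhq'
Operation: alternate characters
Pairs: 'v'+'l', 'x'+'h', 'c'+'q'
Result: vlxhcq


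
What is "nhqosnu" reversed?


Input string: 'nhqosnu'
Operation: reverse character order
Original order: 'n' -> 'h' -> 'q' -> 'o' -> 's' -> 'n' -> 'u'
Reversed order: 'u' -> 'n' -> 's' -> 'o' -> 'q' -> 'h' -> 'n'
Result: unsoqhn


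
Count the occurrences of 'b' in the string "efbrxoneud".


Input string: 'efbrxoneud'
Target character: 'b'
Scan each position: s[2]='b'
Matches found at indices: 2
Total: 1


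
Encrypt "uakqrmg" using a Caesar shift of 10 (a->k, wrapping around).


Input: 'uakqrmg', shift = 10
Operation: for each letter, (position + 10) mod 26
Mapping: 'u'(20+10=30, 30 mod 26=4)->'e', 'a'(0+10=10)->'k', 'k'(10+10=20)->'u', 'q'(16+10=26, 26 mod 26=0)->'a', 'r'(17+10=27, 27 mod 26=1)->'b', 'm'(12+10=22)->'w', 'g'(6+10=16)->'q'
Result: ekuabwq


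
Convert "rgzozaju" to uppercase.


Input string: 'rgzozaju'
Operation: convert each letter to uppercase
Mapping: 'r'->'R', 'g'->'G', 'z'->'Z', 'o'->'O', 'z'->'Z', 'a'->'A', 'j'->'J', 'u'->'U'
Result: RGZOZAJU


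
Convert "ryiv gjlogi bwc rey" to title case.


Input string: 'ryiv gjlogi bwc rey'
Operation: capitalize first letter of each word
Word transformations: 'ryiv'->'Ryiv', 'gjlogi'->'Gjlogi', 'bwc'->'Bwc', 'rey'->'Rey'
Result: Ryiv Gjlogi Bwc Rey


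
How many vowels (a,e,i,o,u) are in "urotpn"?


Input string: 'urotpn'
Operation: count vowels (a, e, i, o, u)
Scan: s[0]='u' (vowel), s[1]='r', s[2]='o' (vowel), s[3]='t', s[4]='p', s[5]='n'
Vowels found: 2
Result: 2


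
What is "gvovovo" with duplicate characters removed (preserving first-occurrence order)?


Input: 'gvovovo'
Operation: keep first occurrence of each character
Scan: s[0]='g' new -> keep; s[1]='v' new -> keep; s[2]='o' new -> keep; s[3]='v' seen -> skip; s[4]='o' seen -> skip; s[5]='v' seen -> skip; s[6]='o' seen -> skip
Result: gvo


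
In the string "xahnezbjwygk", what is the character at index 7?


Input string: 'xahnezbjwygk'
Operation: get character at index 7
Index mapping: s[0]='x', s[1]='a', s[2]='h', s[3]='n', s[4]='e', s[5]='z', s[6]='b', s[7]='j'
Result: 'j'


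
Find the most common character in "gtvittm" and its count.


Input: 'gtvittm'
Operation: tally each character
Counts: 'g':1, 'i':1, 'm':1, 't':3, 'v':1
Maximum: 't' appears 3 times


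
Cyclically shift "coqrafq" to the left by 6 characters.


Input: 'coqrafq', shift = 6
Operation: split at index 6 and swap parts
Front part s[0:6] = 'coqraf'
Back part s[6:] = 'q'
Rotated = back + front = 'q' + 'coqraf'
Result: qcoqraf


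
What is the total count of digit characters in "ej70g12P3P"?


Input string: 'ej70g12P3P'
Operation: count digit characters (0-9)
Scan: 'e', 'j', '7'(digit), '0'(digit), 'g', '1'(digit), '2'(digit), 'P', '3'(digit), 'P'
Digits found: 5
Result: 5


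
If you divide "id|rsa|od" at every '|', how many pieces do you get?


Input string: 'id|rsa|od'
Delimiter: '|'
Split result: 'id', 'rsa', 'od'
Number of parts: 3


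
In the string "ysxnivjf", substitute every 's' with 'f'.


Input string: 'ysxnivjf'
Operation: replace 's' with 'f'
Positions of 's': 1
After replacement: yfxnivjf


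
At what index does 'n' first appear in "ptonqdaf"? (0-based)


Input string: 'ptonqdaf'
Target: 'n'
Scanning left to right: s[0]='p', s[1]='t', s[2]='o', s[3]='n'
First match at index: 3
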